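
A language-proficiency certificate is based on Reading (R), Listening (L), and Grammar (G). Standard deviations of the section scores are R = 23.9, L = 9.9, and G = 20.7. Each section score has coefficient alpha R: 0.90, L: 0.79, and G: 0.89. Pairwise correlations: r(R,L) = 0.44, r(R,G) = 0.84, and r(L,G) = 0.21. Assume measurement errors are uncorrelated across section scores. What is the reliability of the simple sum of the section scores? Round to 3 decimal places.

Var(R+L+G) = 23.9² + 9.9² + 20.7² + 2·[23.9·9.9·0.44 + 23.9·20.7·0.84 + 9.9·20.7·0.21] = 1097.71 + 1125.43 = 2223.14.
Under uncorrelated errors the observed covariances equal the true-score covariances, so only the own-variance terms attenuate.
True-score variance = [23.9²·0.90 + 9.9²·0.79 + 20.7²·0.89] + 1125.43 = 972.873 + 1125.43 = 2098.31.
Reliability = 2098.31 / 2223.14 = 0.944.

0.944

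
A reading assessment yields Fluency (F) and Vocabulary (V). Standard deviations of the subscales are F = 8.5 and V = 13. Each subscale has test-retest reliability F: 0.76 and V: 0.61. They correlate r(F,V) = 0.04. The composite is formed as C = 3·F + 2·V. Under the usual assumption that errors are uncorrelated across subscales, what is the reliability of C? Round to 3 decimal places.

0.696

Var(C) = 3²·8.5² + 2²·13² + 2·[6·8.5·13·0.04] = 1326.25 + 53.04 = 1379.29.
Under uncorrelated errors the observed covariances equal the true-score covariances, so only the own-variance terms attenuate.
True-score variance = [3²·8.5²·0.76 + 2²·13²·0.61] + 53.04 = 906.55 + 53.04 = 959.59.
Reliability = 959.59 / 1379.29 = 0.696.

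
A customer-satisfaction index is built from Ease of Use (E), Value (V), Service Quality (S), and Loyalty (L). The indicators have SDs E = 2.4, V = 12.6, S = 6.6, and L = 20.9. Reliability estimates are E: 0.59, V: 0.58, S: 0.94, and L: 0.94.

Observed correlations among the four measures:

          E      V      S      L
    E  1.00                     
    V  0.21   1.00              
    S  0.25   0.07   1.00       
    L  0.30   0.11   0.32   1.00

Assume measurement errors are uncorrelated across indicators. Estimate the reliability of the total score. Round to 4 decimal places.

Var(E+V+S+L) = 2.4² + 12.6² + 6.6² + 20.9² + 2·[2.4·12.6·0.21 + 2.4·6.6·0.25 + 2.4·20.9·0.30 + 12.6·6.6·0.07 + 12.6·20.9·0.11 + 6.6·20.9·0.32] = 644.89 + 208.576 = 853.466.
Under uncorrelated errors the observed covariances equal the true-score covariances, so only the own-variance terms attenuate.
True-score variance = [2.4²·0.59 + 12.6²·0.58 + 6.6²·0.94 + 20.9²·0.94] + 208.576 = 547.027 + 208.576 = 755.603.
Reliability = 755.603 / 853.466 = 0.8853.

0.8853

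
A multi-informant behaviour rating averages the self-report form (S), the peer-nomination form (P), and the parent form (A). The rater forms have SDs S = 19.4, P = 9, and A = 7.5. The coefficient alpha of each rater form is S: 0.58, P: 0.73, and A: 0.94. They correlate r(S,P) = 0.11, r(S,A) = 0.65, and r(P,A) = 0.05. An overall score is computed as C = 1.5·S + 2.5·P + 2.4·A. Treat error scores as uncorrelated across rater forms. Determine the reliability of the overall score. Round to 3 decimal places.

Var(C) = 1.5²·19.4² + 2.5²·9² + 2.4²·7.5² + 2·[3.75·19.4·9·0.11 + 3.6·19.4·7.5·0.65 + 6·9·7.5·0.05] = 1677.06 + 865.485 = 2542.55.
With uncorrelated errors the cross-covariances are all true-score covariance, so they carry over unchanged; only the diagonal terms shrink to ρᵢσᵢ².
True-score variance = [1.5²·19.4²·0.58 + 2.5²·9²·0.73 + 2.4²·7.5²·0.94] + 865.485 = 1165.27 + 865.485 = 2030.76.
Reliability = 2030.76 / 2542.55 = 0.799.

0.799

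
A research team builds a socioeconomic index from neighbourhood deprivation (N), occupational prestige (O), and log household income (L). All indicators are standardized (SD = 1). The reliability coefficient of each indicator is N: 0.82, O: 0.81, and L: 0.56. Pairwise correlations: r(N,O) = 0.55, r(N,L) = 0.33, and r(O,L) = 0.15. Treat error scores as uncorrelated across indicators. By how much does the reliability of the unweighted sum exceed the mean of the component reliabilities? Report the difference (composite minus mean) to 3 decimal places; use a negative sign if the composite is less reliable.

0.110

Var(sum) = 3 + 2.06 = 5.06; true-score variance = 2.19 + 2.06 = 4.25; composite reliability = 0.8399.
Mean component reliability = 0.7300.
Difference = 0.8399 − 0.7300 = 0.110.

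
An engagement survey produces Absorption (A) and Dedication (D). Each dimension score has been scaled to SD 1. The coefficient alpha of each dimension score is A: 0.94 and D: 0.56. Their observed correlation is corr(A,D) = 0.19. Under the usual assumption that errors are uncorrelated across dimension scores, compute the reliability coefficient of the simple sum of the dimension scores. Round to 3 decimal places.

Var(A+D) = 2 + 2·[0.19] = 2 + 0.38 = 2.38.
With uncorrelated errors the cross-covariances are all true-score covariance, so they carry over unchanged; only the diagonal terms shrink to ρᵢσᵢ².
True-score variance = [0.94 + 0.56] + 0.38 = 1.5 + 0.38 = 1.88.
Reliability = 1.88 / 2.38 = 0.790.

0.790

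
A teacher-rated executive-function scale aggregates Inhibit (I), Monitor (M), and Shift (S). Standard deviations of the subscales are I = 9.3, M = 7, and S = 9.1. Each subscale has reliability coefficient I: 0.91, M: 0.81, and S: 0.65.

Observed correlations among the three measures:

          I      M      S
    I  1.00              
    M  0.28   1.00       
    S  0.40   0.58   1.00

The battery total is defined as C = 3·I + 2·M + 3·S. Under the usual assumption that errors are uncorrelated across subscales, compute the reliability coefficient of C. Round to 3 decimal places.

Var(C) = 3²·9.3² + 2²·7² + 3²·9.1² + 2·[6·9.3·7·0.28 + 9·9.3·9.1·0.40 + 6·7·9.1·0.58] = 1719.7 + 1271.42 = 2991.12.
With uncorrelated errors the cross-covariances are all true-score covariance, so they carry over unchanged; only the diagonal terms shrink to ρᵢσᵢ².
True-score variance = [3²·9.3²·0.91 + 2²·7²·0.81 + 3²·9.1²·0.65] + 1271.42 = 1351.55 + 1271.42 = 2622.98.
Reliability = 2622.98 / 2991.12 = 0.877.

0.877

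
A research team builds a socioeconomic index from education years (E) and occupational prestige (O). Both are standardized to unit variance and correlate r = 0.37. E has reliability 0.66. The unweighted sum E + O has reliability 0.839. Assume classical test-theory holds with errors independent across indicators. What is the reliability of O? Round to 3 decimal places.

0.899

Var(E+O) = 2 + 2·0.37 = 2.740.
True-score variance = ρ_E + ρ_O + 2·0.37, so 0.839 = (0.66 + ρ_O + 0.74) / 2.740.
ρ_O = 0.839·2.740 − 0.66 − 0.74 = 0.899.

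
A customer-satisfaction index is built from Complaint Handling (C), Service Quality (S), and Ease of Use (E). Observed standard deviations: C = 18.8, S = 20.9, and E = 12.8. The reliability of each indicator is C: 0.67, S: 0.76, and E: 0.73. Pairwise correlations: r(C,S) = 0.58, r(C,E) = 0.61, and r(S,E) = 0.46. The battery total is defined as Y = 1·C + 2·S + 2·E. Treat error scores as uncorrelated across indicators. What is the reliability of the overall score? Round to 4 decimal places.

0.8639

Var(Y) = 18.8² + 2²·20.9² + 2²·12.8² + 2·[2·18.8·20.9·0.58 + 2·18.8·12.8·0.61 + 4·20.9·12.8·0.46] = 2756.04 + 2483.21 = 5239.25.
With uncorrelated errors the cross-covariances are all true-score covariance, so they carry over unchanged; only the diagonal terms shrink to ρᵢσᵢ².
True-score variance = [18.8²·0.67 + 2²·20.9²·0.76 + 2²·12.8²·0.73] + 2483.21 = 2043.12 + 2483.21 = 4526.33.
Reliability = 4526.33 / 5239.25 = 0.8639.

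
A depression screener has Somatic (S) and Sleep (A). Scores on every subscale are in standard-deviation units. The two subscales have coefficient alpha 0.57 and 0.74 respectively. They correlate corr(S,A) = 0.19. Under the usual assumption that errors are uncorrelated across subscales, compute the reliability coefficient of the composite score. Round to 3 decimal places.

0.710

Var(S+A) = 2 + 2·[0.19] = 2 + 0.38 = 2.38.
Under uncorrelated errors the observed covariances equal the true-score covariances, so only the own-variance terms attenuate.
True-score variance = [0.57 + 0.74] + 0.38 = 1.31 + 0.38 = 1.69.
Reliability = 1.69 / 2.38 = 0.710.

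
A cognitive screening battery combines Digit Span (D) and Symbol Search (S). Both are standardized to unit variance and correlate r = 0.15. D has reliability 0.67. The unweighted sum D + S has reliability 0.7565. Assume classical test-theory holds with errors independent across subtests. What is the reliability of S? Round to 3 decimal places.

Var(D+S) = 2 + 2·0.15 = 2.300.
True-score variance = ρ_D + ρ_S + 2·0.15, so 0.7565 = (0.67 + ρ_S + 0.30) / 2.300.
ρ_S = 0.7565·2.300 − 0.67 − 0.30 = 0.770.

0.770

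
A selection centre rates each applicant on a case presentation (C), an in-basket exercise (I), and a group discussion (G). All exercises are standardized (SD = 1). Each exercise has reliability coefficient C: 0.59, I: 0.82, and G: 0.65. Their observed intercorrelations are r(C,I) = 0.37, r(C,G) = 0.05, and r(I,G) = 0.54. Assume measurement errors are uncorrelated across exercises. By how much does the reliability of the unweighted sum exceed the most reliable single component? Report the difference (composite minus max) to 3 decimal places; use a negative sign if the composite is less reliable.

-0.011

Var(sum) = 3 + 1.92 = 4.92; true-score variance = 2.06 + 1.92 = 3.98; composite reliability = 0.8089.
Max component reliability = 0.8200.
Difference = 0.8089 − 0.8200 = -0.011.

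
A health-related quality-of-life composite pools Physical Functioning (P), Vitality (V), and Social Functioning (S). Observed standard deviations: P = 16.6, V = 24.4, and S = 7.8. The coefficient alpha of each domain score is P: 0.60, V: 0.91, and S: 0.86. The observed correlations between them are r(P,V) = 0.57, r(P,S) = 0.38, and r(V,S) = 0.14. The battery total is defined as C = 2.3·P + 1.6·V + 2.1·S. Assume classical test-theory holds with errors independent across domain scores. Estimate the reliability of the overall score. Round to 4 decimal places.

Var(C) = 2.3²·16.6² + 1.6²·24.4² + 2.1²·7.8² + 2·[3.68·16.6·24.4·0.57 + 4.83·16.6·7.8·0.38 + 3.36·24.4·7.8·0.14] = 3250.14 + 2353.57 = 5603.71.
With uncorrelated errors the cross-covariances are all true-score covariance, so they carry over unchanged; only the diagonal terms shrink to ρᵢσᵢ².
True-score variance = [2.3²·16.6²·0.60 + 1.6²·24.4²·0.91 + 2.1²·7.8²·0.86] + 2353.57 = 2492.32 + 2353.57 = 4845.89.
Reliability = 4845.89 / 5603.71 = 0.8648.

0.8648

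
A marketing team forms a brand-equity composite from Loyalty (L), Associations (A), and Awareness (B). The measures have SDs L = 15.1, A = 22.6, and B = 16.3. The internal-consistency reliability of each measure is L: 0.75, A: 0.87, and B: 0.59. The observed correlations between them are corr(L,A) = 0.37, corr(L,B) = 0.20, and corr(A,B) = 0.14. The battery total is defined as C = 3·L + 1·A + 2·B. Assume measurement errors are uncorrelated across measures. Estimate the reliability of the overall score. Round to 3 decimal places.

0.804

Var(C) = 3²·15.1² + 22.6² + 2²·16.3² + 2·[3·15.1·22.6·0.37 + 6·15.1·16.3·0.20 + 2·22.6·16.3·0.14] = 3625.61 + 1554.6 = 5180.21.
Under uncorrelated errors the observed covariances equal the true-score covariances, so only the own-variance terms attenuate.
True-score variance = [3²·15.1²·0.75 + 22.6²·0.87 + 2²·16.3²·0.59] + 1554.6 = 2610.46 + 1554.6 = 4165.06.
Reliability = 4165.06 / 5180.21 = 0.804.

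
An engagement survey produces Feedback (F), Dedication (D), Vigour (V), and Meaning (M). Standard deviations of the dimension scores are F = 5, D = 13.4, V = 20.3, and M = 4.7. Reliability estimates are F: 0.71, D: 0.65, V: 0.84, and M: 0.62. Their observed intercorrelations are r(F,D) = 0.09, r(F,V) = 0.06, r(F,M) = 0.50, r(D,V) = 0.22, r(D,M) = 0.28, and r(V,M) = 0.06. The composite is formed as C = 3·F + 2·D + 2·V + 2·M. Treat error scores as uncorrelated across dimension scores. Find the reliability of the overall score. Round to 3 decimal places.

0.831

Var(C) = 3²·5² + 2²·13.4² + 2²·20.3² + 2²·4.7² + 2·[6·5·13.4·0.09 + 6·5·20.3·0.06 + 6·5·4.7·0.50 + 4·13.4·20.3·0.22 + 4·13.4·4.7·0.28 + 4·20.3·4.7·0.06] = 2679.96 + 952.067 = 3632.03.
Because errors are independent across components, Cov(Tᵢ,Tⱼ) = Cov(Xᵢ,Xⱼ); the off-diagonal part of the true-score variance is the same as above.
True-score variance = [3²·5²·0.71 + 2²·13.4²·0.65 + 2²·20.3²·0.84 + 2²·4.7²·0.62] + 952.067 = 2066.01 + 952.067 = 3018.08.
Reliability = 3018.08 / 3632.03 = 0.831.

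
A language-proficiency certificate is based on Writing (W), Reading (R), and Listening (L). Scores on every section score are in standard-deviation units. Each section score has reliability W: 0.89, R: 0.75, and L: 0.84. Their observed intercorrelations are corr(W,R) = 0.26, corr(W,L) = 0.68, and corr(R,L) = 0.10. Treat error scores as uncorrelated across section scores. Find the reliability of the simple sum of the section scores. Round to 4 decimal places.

Var(W+R+L) = 3 + 2·[0.26 + 0.68 + 0.10] = 3 + 2.08 = 5.08.
Because errors are independent across components, Cov(Tᵢ,Tⱼ) = Cov(Xᵢ,Xⱼ); the off-diagonal part of the true-score variance is the same as above.
True-score variance = [0.89 + 0.75 + 0.84] + 2.08 = 2.48 + 2.08 = 4.56.
Reliability = 4.56 / 5.08 = 0.8976.

0.8976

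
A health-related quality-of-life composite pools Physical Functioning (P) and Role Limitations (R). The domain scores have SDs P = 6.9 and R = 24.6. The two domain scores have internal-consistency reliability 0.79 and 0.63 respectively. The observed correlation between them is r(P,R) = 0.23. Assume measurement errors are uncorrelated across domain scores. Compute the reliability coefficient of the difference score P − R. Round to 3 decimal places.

0.593

Var(P−R) = 6.9² + 24.6² − 2·6.9·24.6·0.23 = 652.77 − 78.0804 = 574.69.
Under uncorrelated errors the observed covariances equal the true-score covariances, so only the own-variance terms attenuate.
True-score variance = [6.9²·0.79 + 24.6²·0.63] − 78.0804 = 418.863 − 78.0804 = 340.782.
Reliability = 340.782 / 574.69 = 0.593.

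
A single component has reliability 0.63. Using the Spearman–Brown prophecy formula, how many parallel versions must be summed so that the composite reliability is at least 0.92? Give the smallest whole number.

k ≥ ρ*(1−ρ₁)/(ρ₁(1−ρ*)) = 0.92·0.37 / (0.63·0.08) = 6.754.
Smallest integer k = 7.

7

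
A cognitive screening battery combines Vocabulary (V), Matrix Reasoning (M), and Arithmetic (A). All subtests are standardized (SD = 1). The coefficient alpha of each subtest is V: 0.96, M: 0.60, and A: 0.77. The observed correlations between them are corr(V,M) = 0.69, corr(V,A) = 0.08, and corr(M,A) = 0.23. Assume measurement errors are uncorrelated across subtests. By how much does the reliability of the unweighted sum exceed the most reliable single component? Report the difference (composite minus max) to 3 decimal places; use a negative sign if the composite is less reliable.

Var(sum) = 3 + 2 = 5; true-score variance = 2.33 + 2 = 4.33; composite reliability = 0.8660.
Max component reliability = 0.9600.
Difference = 0.8660 − 0.9600 = -0.094.

-0.094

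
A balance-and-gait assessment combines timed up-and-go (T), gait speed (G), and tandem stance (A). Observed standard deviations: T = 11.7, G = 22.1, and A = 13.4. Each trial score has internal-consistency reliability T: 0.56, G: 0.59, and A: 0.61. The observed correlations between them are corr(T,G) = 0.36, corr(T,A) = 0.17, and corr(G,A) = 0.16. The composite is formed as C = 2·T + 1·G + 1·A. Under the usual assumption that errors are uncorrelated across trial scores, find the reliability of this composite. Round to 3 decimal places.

Var(C) = 2²·11.7² + 22.1² + 13.4² + 2·[2·11.7·22.1·0.36 + 2·11.7·13.4·0.17 + 22.1·13.4·0.16] = 1215.53 + 573.716 = 1789.25.
Under uncorrelated errors the observed covariances equal the true-score covariances, so only the own-variance terms attenuate.
True-score variance = [2²·11.7²·0.56 + 22.1²·0.59 + 13.4²·0.61] + 573.716 = 704.327 + 573.716 = 1278.04.
Reliability = 1278.04 / 1789.25 = 0.714.

0.714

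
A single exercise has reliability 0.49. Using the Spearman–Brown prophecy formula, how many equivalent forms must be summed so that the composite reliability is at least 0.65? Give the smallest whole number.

k ≥ ρ*(1−ρ₁)/(ρ₁(1−ρ*)) = 0.65·0.51 / (0.49·0.35) = 1.933.
Smallest integer k = 2.

2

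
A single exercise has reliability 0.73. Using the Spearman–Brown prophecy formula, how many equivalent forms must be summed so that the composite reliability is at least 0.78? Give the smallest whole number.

2

k ≥ ρ*(1−ρ₁)/(ρ₁(1−ρ*)) = 0.78·0.27 / (0.73·0.22) = 1.311.
Smallest integer k = 2.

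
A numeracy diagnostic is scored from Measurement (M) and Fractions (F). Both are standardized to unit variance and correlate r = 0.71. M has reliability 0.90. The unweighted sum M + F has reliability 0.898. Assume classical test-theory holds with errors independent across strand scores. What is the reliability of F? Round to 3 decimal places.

Var(M+F) = 2 + 2·0.71 = 3.420.
True-score variance = ρ_M + ρ_F + 2·0.71, so 0.898 = (0.90 + ρ_F + 1.42) / 3.420.
ρ_F = 0.898·3.420 − 0.90 − 1.42 = 0.751.

0.751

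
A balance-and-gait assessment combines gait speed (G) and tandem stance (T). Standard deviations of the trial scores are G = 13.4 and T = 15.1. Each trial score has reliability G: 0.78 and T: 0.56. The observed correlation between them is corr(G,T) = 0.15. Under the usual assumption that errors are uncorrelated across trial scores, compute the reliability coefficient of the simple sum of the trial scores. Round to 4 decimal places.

0.7014

Var(G+T) = 13.4² + 15.1² + 2·[13.4·15.1·0.15] = 407.57 + 60.702 = 468.272.
With uncorrelated errors the cross-covariances are all true-score covariance, so they carry over unchanged; only the diagonal terms shrink to ρᵢσᵢ².
True-score variance = [13.4²·0.78 + 15.1²·0.56] + 60.702 = 267.742 + 60.702 = 328.444.
Reliability = 328.444 / 468.272 = 0.7014.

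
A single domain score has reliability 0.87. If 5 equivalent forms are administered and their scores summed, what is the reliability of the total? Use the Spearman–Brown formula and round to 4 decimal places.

0.9710

ρ_k = kρ / (1 + (k−1)ρ) = 5·0.87 / (1 + 4·0.87) = 4.350 / 4.480 = 0.9710.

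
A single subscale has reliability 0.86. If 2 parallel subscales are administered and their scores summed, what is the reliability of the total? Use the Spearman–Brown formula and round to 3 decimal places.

ρ_k = kρ / (1 + (k−1)ρ) = 2·0.86 / (1 + 1·0.86) = 1.720 / 1.860 = 0.925.

0.925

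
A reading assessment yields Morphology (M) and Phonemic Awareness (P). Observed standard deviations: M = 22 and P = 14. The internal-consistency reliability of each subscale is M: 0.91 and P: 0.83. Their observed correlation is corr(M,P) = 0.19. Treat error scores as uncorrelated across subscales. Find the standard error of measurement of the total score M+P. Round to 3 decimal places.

Var(total) = 680 + 117.04 = 797.04.
True-score variance = 603.12 + 117.04 = 720.16, so reliability = 0.9035.
Error variance = 797.04 − 720.16 = 76.88; SEM = √76.88 = 8.768.

8.768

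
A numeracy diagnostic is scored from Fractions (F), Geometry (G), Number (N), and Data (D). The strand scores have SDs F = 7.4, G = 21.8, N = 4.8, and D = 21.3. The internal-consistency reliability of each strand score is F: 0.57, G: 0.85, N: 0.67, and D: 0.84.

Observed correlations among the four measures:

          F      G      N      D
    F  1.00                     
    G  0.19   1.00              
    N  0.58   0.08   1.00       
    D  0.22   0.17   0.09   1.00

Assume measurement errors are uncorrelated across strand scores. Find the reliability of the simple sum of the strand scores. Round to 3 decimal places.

0.872

Var(F+G+N+D) = 7.4² + 21.8² + 4.8² + 21.3² + 2·[7.4·21.8·0.19 + 7.4·4.8·0.58 + 7.4·21.3·0.22 + 21.8·4.8·0.08 + 21.8·21.3·0.17 + 4.8·21.3·0.09] = 1006.73 + 364.879 = 1371.61.
With uncorrelated errors the cross-covariances are all true-score covariance, so they carry over unchanged; only the diagonal terms shrink to ρᵢσᵢ².
True-score variance = [7.4²·0.57 + 21.8²·0.85 + 4.8²·0.67 + 21.3²·0.84] + 364.879 = 831.704 + 364.879 = 1196.58.
Reliability = 1196.58 / 1371.61 = 0.872.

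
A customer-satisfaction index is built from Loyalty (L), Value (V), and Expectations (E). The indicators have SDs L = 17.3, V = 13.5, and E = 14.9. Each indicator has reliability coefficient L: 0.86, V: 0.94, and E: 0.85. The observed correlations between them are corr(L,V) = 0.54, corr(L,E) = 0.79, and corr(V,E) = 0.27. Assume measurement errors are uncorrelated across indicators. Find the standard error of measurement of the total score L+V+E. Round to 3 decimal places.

9.281

Var(total) = 703.55 + 768.132 = 1471.68.
True-score variance = 617.413 + 768.132 = 1385.54, so reliability = 0.9415.
Error variance = 1471.68 − 1385.54 = 86.1371; SEM = √86.1371 = 9.281.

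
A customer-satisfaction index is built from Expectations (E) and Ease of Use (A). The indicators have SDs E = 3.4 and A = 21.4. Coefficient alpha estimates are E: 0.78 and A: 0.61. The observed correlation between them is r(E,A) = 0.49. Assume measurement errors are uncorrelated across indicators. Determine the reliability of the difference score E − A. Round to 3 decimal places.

Var(E−A) = 3.4² + 21.4² − 2·3.4·21.4·0.49 = 469.52 − 71.3048 = 398.215.
Under uncorrelated errors the observed covariances equal the true-score covariances, so only the own-variance terms attenuate.
True-score variance = [3.4²·0.78 + 21.4²·0.61] − 71.3048 = 288.372 − 71.3048 = 217.068.
Reliability = 217.068 / 398.215 = 0.545.

0.545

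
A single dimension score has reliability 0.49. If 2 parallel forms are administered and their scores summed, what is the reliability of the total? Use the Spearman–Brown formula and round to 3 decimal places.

0.658

ρ_k = kρ / (1 + (k−1)ρ) = 2·0.49 / (1 + 1·0.49) = 0.980 / 1.490 = 0.658.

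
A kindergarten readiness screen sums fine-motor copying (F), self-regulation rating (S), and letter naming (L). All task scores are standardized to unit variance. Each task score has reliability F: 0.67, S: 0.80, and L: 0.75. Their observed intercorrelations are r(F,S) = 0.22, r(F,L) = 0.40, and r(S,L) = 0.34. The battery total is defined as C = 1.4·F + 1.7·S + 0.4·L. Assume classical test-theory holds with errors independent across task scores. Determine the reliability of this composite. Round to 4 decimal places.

0.8185

Var(C) = 1.4² + 1.7² + 0.4² + 2·[2.38·0.22 + 0.56·0.40 + 0.68·0.34] = 5.01 + 1.9576 = 6.9676.
Because errors are independent across components, Cov(Tᵢ,Tⱼ) = Cov(Xᵢ,Xⱼ); the off-diagonal part of the true-score variance is the same as above.
True-score variance = [1.4²·0.67 + 1.7²·0.80 + 0.4²·0.75] + 1.9576 = 3.7452 + 1.9576 = 5.7028.
Reliability = 5.7028 / 6.9676 = 0.8185.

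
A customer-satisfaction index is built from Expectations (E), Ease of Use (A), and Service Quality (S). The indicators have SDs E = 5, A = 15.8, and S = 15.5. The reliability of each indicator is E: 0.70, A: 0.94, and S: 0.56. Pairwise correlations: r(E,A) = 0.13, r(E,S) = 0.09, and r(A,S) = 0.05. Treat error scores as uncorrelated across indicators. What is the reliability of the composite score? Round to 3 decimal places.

Var(E+A+S) = 5² + 15.8² + 15.5² + 2·[5·15.8·0.13 + 5·15.5·0.09 + 15.8·15.5·0.05] = 514.89 + 58.98 = 573.87.
Under uncorrelated errors the observed covariances equal the true-score covariances, so only the own-variance terms attenuate.
True-score variance = [5²·0.70 + 15.8²·0.94 + 15.5²·0.56] + 58.98 = 386.702 + 58.98 = 445.682.
Reliability = 445.682 / 573.87 = 0.777.

0.777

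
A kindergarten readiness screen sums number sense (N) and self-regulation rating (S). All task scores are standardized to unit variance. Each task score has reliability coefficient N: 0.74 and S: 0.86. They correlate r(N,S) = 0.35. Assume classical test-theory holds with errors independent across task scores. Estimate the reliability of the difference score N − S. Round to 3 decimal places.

Var(N−S) = 1 + 1 − 2·0.35 = 2 − 0.7 = 1.3.
Because errors are independent across components, Cov(Tᵢ,Tⱼ) = Cov(Xᵢ,Xⱼ); the off-diagonal part of the true-score variance is the same as above.
True-score variance = [0.74 + 0.86] − 0.7 = 1.6 − 0.7 = 0.9.
Reliability = 0.9 / 1.3 = 0.692.

0.692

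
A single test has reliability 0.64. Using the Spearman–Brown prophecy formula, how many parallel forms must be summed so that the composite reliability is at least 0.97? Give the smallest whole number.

19

k ≥ ρ*(1−ρ₁)/(ρ₁(1−ρ*)) = 0.97·0.36 / (0.64·0.03) = 18.187.
Smallest integer k = 19.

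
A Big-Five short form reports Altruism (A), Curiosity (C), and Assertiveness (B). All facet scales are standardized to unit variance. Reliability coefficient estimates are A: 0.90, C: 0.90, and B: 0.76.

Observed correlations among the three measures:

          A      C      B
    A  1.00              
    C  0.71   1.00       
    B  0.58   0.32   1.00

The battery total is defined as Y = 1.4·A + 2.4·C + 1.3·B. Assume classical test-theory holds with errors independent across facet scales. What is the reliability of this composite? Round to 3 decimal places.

Var(Y) = 1.4² + 2.4² + 1.3² + 2·[3.36·0.71 + 1.82·0.58 + 3.12·0.32] = 9.41 + 8.8792 = 18.2892.
Under uncorrelated errors the observed covariances equal the true-score covariances, so only the own-variance terms attenuate.
True-score variance = [1.4²·0.90 + 2.4²·0.90 + 1.3²·0.76] + 8.8792 = 8.2324 + 8.8792 = 17.1116.
Reliability = 17.1116 / 18.2892 = 0.936.

0.936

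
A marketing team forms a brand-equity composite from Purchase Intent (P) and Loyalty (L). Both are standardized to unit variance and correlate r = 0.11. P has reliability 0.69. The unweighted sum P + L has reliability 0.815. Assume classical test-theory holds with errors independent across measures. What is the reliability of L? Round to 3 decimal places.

Var(P+L) = 2 + 2·0.11 = 2.220.
True-score variance = ρ_P + ρ_L + 2·0.11, so 0.815 = (0.69 + ρ_L + 0.22) / 2.220.
ρ_L = 0.815·2.220 − 0.69 − 0.22 = 0.899.

0.899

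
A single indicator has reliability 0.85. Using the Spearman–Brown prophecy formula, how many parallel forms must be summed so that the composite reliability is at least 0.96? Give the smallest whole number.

5

k ≥ ρ*(1−ρ₁)/(ρ₁(1−ρ*)) = 0.96·0.15 / (0.85·0.04) = 4.235.
Smallest integer k = 5.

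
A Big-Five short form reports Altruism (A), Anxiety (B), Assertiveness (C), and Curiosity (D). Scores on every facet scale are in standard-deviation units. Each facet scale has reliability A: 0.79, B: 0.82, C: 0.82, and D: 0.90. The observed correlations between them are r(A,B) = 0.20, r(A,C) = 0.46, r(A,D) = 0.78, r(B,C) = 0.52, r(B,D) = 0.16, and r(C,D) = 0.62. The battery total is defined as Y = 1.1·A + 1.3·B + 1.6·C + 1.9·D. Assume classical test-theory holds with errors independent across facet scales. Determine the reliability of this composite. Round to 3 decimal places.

0.935

Var(Y) = 1.1² + 1.3² + 1.6² + 1.9² + 2·[1.43·0.20 + 1.76·0.46 + 2.09·0.78 + 2.08·0.52 + 2.47·0.16 + 3.04·0.62] = 9.07 + 12.1748 = 21.2448.
With uncorrelated errors the cross-covariances are all true-score covariance, so they carry over unchanged; only the diagonal terms shrink to ρᵢσᵢ².
True-score variance = [1.1²·0.79 + 1.3²·0.82 + 1.6²·0.82 + 1.9²·0.90] + 12.1748 = 7.6899 + 12.1748 = 19.8647.
Reliability = 19.8647 / 21.2448 = 0.935.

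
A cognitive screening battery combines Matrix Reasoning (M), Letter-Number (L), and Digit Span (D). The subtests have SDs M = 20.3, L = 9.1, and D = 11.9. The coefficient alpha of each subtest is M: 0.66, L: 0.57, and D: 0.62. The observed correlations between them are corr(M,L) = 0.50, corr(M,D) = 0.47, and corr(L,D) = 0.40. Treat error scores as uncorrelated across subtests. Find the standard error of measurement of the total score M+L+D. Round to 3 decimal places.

Var(total) = 636.51 + 498.438 = 1134.95.
True-score variance = 406.979 + 498.438 = 905.417, so reliability = 0.7978.
Error variance = 1134.95 − 905.417 = 229.531; SEM = √229.531 = 15.150.

15.150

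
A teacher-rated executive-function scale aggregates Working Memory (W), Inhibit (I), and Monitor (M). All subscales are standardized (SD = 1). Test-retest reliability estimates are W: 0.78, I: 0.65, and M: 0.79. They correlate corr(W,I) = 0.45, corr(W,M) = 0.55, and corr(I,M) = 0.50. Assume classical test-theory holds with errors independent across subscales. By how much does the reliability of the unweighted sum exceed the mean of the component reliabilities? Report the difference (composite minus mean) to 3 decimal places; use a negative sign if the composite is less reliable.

Var(sum) = 3 + 3 = 6; true-score variance = 2.22 + 3 = 5.22; composite reliability = 0.8700.
Mean component reliability = 0.7400.
Difference = 0.8700 − 0.7400 = 0.130.

0.130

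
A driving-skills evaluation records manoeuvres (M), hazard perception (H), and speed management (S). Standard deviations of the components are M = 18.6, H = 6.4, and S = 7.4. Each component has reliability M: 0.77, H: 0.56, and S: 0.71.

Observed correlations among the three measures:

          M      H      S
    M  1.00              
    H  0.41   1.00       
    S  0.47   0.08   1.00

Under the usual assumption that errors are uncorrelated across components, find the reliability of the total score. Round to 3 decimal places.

0.832

Var(M+H+S) = 18.6² + 6.4² + 7.4² + 2·[18.6·6.4·0.41 + 18.6·7.4·0.47 + 6.4·7.4·0.08] = 441.68 + 234.572 = 676.252.
Under uncorrelated errors the observed covariances equal the true-score covariances, so only the own-variance terms attenuate.
True-score variance = [18.6²·0.77 + 6.4²·0.56 + 7.4²·0.71] + 234.572 = 328.206 + 234.572 = 562.778.
Reliability = 562.778 / 676.252 = 0.832.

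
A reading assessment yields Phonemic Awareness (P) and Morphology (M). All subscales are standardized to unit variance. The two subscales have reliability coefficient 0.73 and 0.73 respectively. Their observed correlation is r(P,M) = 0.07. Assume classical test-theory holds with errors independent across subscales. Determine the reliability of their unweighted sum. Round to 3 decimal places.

Var(P+M) = 2 + 2·[0.07] = 2 + 0.14 = 2.14.
Because errors are independent across components, Cov(Tᵢ,Tⱼ) = Cov(Xᵢ,Xⱼ); the off-diagonal part of the true-score variance is the same as above.
True-score variance = [0.73 + 0.73] + 0.14 = 1.46 + 0.14 = 1.6.
Reliability = 1.6 / 2.14 = 0.748.

0.748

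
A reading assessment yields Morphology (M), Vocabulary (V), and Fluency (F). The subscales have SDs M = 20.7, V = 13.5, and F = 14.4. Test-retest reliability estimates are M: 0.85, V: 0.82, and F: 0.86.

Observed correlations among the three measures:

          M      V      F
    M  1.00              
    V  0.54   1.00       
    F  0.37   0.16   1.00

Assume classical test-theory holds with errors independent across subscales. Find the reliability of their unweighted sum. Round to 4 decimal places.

0.9101

Var(M+V+F) = 20.7² + 13.5² + 14.4² + 2·[20.7·13.5·0.54 + 20.7·14.4·0.37 + 13.5·14.4·0.16] = 818.1 + 584.593 = 1402.69.
Because errors are independent across components, Cov(Tᵢ,Tⱼ) = Cov(Xᵢ,Xⱼ); the off-diagonal part of the true-score variance is the same as above.
True-score variance = [20.7²·0.85 + 13.5²·0.82 + 14.4²·0.86] + 584.593 = 691.991 + 584.593 = 1276.58.
Reliability = 1276.58 / 1402.69 = 0.9101.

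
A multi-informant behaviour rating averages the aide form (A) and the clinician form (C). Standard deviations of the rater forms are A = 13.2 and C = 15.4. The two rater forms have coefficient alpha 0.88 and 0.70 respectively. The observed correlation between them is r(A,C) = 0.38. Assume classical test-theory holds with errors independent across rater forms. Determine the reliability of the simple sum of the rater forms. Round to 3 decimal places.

Var(A+C) = 13.2² + 15.4² + 2·[13.2·15.4·0.38] = 411.4 + 154.493 = 565.893.
Under uncorrelated errors the observed covariances equal the true-score covariances, so only the own-variance terms attenuate.
True-score variance = [13.2²·0.88 + 15.4²·0.70] + 154.493 = 319.343 + 154.493 = 473.836.
Reliability = 473.836 / 565.893 = 0.837.

0.837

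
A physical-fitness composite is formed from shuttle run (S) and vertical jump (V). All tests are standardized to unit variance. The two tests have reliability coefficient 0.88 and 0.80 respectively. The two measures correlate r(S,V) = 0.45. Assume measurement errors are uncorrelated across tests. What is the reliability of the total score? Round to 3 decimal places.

0.890

Var(S+V) = 2 + 2·[0.45] = 2 + 0.9 = 2.9.
With uncorrelated errors the cross-covariances are all true-score covariance, so they carry over unchanged; only the diagonal terms shrink to ρᵢσᵢ².
True-score variance = [0.88 + 0.80] + 0.9 = 1.68 + 0.9 = 2.58.
Reliability = 2.58 / 2.9 = 0.890.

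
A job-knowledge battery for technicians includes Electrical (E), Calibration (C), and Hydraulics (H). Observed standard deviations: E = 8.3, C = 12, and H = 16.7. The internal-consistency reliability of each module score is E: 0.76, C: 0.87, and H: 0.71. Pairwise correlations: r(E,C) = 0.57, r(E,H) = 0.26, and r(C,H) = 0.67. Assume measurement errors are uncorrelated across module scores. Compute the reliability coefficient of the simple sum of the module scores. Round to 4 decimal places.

Var(E+C+H) = 8.3² + 12² + 16.7² + 2·[8.3·12·0.57 + 8.3·16.7·0.26 + 12·16.7·0.67] = 491.78 + 454.157 = 945.937.
Because errors are independent across components, Cov(Tᵢ,Tⱼ) = Cov(Xᵢ,Xⱼ); the off-diagonal part of the true-score variance is the same as above.
True-score variance = [8.3²·0.76 + 12²·0.87 + 16.7²·0.71] + 454.157 = 375.648 + 454.157 = 829.805.
Reliability = 829.805 / 945.937 = 0.8772.

0.8772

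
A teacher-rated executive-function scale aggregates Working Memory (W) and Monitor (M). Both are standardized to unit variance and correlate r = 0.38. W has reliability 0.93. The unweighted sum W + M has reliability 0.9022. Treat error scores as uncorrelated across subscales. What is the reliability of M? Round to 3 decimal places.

0.800

Var(W+M) = 2 + 2·0.38 = 2.760.
True-score variance = ρ_W + ρ_M + 2·0.38, so 0.9022 = (0.93 + ρ_M + 0.76) / 2.760.
ρ_M = 0.9022·2.760 − 0.93 − 0.76 = 0.800.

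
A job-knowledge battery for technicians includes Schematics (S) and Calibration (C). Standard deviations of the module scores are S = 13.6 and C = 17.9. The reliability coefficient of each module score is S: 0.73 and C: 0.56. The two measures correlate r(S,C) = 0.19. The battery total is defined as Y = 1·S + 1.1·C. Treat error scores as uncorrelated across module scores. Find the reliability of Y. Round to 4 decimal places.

Var(Y) = 13.6² + 1.1²·17.9² + 2·[1.1·13.6·17.9·0.19] = 572.656 + 101.758 = 674.414.
Because errors are independent across components, Cov(Tᵢ,Tⱼ) = Cov(Xᵢ,Xⱼ); the off-diagonal part of the true-score variance is the same as above.
True-score variance = [13.6²·0.73 + 1.1²·17.9²·0.56] + 101.758 = 352.131 + 101.758 = 453.889.
Reliability = 453.889 / 674.414 = 0.6730.

0.6730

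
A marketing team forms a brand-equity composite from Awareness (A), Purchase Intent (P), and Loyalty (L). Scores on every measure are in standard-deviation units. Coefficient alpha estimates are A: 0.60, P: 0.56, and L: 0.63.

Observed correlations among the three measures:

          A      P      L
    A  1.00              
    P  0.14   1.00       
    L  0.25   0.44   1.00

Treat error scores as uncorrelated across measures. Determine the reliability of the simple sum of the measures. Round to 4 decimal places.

Var(A+P+L) = 3 + 2·[0.14 + 0.25 + 0.44] = 3 + 1.66 = 4.66.
With uncorrelated errors the cross-covariances are all true-score covariance, so they carry over unchanged; only the diagonal terms shrink to ρᵢσᵢ².
True-score variance = [0.60 + 0.56 + 0.63] + 1.66 = 1.79 + 1.66 = 3.45.
Reliability = 3.45 / 4.66 = 0.7403.

0.7403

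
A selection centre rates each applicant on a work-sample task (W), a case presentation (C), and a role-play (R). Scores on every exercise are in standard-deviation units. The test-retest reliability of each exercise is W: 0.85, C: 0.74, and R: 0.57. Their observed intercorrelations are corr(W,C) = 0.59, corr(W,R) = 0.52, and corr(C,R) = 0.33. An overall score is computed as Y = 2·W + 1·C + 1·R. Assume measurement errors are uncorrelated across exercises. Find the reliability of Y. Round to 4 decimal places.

Var(Y) = 2² + 1 + 1 + 2·[2·0.59 + 2·0.52 + 0.33] = 6 + 5.1 = 11.1.
Because errors are independent across components, Cov(Tᵢ,Tⱼ) = Cov(Xᵢ,Xⱼ); the off-diagonal part of the true-score variance is the same as above.
True-score variance = [2²·0.85 + 0.74 + 0.57] + 5.1 = 4.71 + 5.1 = 9.81.
Reliability = 9.81 / 11.1 = 0.8838.

0.8838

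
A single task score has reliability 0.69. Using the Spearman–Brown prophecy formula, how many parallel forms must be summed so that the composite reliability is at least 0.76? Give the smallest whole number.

k ≥ ρ*(1−ρ₁)/(ρ₁(1−ρ*)) = 0.76·0.31 / (0.69·0.24) = 1.423.
Smallest integer k = 2.

2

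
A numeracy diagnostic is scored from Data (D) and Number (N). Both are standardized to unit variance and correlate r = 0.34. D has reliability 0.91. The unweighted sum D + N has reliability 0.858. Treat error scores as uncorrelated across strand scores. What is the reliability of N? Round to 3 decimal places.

0.709

Var(D+N) = 2 + 2·0.34 = 2.680.
True-score variance = ρ_D + ρ_N + 2·0.34, so 0.858 = (0.91 + ρ_N + 0.68) / 2.680.
ρ_N = 0.858·2.680 − 0.91 − 0.68 = 0.709.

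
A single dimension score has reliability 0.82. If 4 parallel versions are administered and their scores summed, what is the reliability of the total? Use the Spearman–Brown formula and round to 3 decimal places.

0.948

ρ_k = kρ / (1 + (k−1)ρ) = 4·0.82 / (1 + 3·0.82) = 3.280 / 3.460 = 0.948.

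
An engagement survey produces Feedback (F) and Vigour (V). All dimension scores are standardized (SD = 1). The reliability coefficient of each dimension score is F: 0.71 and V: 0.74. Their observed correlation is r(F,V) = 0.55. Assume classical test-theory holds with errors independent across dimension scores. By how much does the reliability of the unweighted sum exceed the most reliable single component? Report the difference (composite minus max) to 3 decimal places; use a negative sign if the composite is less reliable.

Var(sum) = 2 + 1.1 = 3.1; true-score variance = 1.45 + 1.1 = 2.55; composite reliability = 0.8226.
Max component reliability = 0.7400.
Difference = 0.8226 − 0.7400 = 0.083.

0.083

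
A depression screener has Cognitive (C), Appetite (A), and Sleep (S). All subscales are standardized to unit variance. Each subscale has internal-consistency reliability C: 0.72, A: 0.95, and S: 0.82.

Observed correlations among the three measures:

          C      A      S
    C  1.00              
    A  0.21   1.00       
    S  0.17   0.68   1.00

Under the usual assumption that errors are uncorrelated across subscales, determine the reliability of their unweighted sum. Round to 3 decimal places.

Var(C+A+S) = 3 + 2·[0.21 + 0.17 + 0.68] = 3 + 2.12 = 5.12.
Because errors are independent across components, Cov(Tᵢ,Tⱼ) = Cov(Xᵢ,Xⱼ); the off-diagonal part of the true-score variance is the same as above.
True-score variance = [0.72 + 0.95 + 0.82] + 2.12 = 2.49 + 2.12 = 4.61.
Reliability = 4.61 / 5.12 = 0.900.

0.900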